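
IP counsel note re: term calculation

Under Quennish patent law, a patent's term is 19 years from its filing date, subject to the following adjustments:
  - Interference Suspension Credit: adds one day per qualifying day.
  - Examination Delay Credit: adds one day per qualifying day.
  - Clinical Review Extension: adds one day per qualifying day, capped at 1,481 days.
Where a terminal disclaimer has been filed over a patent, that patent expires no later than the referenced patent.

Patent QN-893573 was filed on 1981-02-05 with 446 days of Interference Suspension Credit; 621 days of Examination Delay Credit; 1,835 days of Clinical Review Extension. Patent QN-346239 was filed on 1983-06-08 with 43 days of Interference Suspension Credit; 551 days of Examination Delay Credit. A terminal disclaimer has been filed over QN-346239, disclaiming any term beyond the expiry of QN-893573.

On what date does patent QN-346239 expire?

January 23, 2004

Natural term of QN-346239:
  Base: filing + 19 years → 8 June 2002.
  Interference Suspension Credit: +43 days → 21 July 2002.
  Examination Delay Credit: +551 days → 23 January 2004.
Expiry of referenced patent QN-893573:
  Base: filing + 19 years → 5 February 2000.
  Interference Suspension Credit: +446 days → 26 April 2001.
  Examination Delay Credit: +621 days → 7 January 2003.
  Clinical Review Extension: 1835 days claimed exceeds the 1481-day cap, so +1481 days → 27 January 2007.
Terminal disclaimer: QN-346239 expires on the earlier of 23 January 2004 and 27 January 2007.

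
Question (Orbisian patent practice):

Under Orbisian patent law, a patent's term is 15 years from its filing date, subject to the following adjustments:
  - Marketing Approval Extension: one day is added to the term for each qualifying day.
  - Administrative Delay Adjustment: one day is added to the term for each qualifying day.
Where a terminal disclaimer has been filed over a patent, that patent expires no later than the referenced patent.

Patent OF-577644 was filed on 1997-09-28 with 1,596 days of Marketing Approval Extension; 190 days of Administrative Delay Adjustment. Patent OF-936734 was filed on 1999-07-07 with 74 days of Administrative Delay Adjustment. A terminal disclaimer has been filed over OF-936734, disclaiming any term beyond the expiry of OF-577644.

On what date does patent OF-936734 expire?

2014-09-19

Natural term of OF-936734:
  Base: filing + 15 years → 7 July 2014.
  Administrative Delay Adjustment: +74 days → 19 September 2014.
Expiry of referenced patent OF-577644:
  Base: filing + 15 years → 28 September 2012.
  Marketing Approval Extension: +1596 days → 10 February 2017.
  Administrative Delay Adjustment: +190 days → 19 August 2017.
Terminal disclaimer: OF-936734 expires on the earlier of 19 September 2014 and 19 August 2017.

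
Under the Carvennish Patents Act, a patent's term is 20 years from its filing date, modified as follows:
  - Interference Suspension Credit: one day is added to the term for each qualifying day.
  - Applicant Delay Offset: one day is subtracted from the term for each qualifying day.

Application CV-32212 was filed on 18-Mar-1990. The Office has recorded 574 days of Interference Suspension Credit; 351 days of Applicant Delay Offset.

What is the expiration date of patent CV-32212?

Base term: filing date + 20 years → 18 March 2010.
Interference Suspension Credit: +574 days → 13 October 2011.
Applicant Delay Offset: −351 days → 27 October 2010.

2010-10-27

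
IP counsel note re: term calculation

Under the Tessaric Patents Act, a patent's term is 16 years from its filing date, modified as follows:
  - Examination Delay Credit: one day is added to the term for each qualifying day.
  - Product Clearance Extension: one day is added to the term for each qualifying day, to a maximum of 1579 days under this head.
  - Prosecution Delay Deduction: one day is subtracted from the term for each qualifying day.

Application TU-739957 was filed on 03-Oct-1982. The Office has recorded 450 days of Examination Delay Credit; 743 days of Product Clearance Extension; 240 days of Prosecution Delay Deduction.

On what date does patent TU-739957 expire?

2001-05-13

Base term: filing date + 16 years → 3 October 1998.
Examination Delay Credit: +450 days → 27 December 1999.
Product Clearance Extension: 743 days (within the 1579-day cap) → +743 days → 8 January 2002.
Prosecution Delay Deduction: −240 days → 13 May 2001.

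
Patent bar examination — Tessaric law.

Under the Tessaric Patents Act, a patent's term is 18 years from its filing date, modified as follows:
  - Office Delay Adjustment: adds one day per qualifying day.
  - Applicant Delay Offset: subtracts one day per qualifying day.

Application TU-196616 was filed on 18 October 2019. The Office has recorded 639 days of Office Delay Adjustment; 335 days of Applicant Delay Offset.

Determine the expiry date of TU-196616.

2038-08-18

Base term: filing date + 18 years → 18 October 2037.
Office Delay Adjustment: +639 days → 19 July 2039.
Applicant Delay Offset: −335 days → 18 August 2038.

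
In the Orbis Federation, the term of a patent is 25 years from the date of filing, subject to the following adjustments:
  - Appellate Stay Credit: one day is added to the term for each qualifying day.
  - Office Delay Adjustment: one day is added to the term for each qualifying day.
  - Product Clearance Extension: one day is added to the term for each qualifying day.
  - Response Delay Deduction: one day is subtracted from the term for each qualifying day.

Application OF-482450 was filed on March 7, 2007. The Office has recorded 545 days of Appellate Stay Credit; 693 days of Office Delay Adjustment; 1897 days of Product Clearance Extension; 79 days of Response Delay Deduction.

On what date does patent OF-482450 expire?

Base term: filing date + 25 years → 7 March 2032.
Appellate Stay Credit: +545 days → 3 September 2033.
Office Delay Adjustment: +693 days → 28 July 2035.
Product Clearance Extension: +1897 days → 6 October 2040.
Response Delay Deduction: −79 days → 19 July 2040.

2040-07-19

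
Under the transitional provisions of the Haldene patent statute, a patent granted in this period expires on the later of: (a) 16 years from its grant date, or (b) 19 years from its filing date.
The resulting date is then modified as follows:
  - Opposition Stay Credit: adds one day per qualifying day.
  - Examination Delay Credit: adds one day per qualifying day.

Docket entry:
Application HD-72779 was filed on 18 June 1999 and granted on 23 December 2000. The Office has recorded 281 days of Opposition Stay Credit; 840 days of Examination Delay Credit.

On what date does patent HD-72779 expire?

(a) grant + 16 years → 23 December 2016.
(b) filing + 19 years → 18 June 2018.
Later of the two: 18 June 2018.
Opposition Stay Credit: +281 days → 26 March 2019.
Examination Delay Credit: +840 days → 13 July 2021.

2021-07-13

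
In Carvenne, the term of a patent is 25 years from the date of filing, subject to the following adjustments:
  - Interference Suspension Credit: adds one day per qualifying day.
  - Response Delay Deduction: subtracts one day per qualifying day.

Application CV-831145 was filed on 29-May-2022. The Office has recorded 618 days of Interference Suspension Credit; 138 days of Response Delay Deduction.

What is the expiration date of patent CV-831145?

2048-09-20

Base term: filing date + 25 years → 29 May 2047.
Interference Suspension Credit: +618 days → 5 February 2049.
Response Delay Deduction: −138 days → 20 September 2048.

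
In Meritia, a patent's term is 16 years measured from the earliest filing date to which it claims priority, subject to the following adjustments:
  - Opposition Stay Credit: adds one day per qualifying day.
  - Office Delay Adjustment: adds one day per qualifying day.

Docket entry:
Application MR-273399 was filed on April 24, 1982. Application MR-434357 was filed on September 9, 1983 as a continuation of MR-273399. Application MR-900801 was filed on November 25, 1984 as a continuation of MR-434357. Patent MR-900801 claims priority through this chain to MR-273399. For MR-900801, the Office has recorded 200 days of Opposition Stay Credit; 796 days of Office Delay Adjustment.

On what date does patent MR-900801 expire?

January 14, 2001

Earliest priority filing: 24 April 1982.
Base term: 24 April 1982 + 16 years → 24 April 1998.
Opposition Stay Credit: +200 days → 10 November 1998.
Office Delay Adjustment: +796 days → 14 January 2001.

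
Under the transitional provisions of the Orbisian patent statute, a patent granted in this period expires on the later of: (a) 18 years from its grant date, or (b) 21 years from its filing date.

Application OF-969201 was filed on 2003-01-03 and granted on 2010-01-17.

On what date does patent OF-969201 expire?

(a) grant + 18 years → 17 January 2028.
(b) filing + 21 years → 3 January 2024.
Later of the two: 17 January 2028.

2028-01-17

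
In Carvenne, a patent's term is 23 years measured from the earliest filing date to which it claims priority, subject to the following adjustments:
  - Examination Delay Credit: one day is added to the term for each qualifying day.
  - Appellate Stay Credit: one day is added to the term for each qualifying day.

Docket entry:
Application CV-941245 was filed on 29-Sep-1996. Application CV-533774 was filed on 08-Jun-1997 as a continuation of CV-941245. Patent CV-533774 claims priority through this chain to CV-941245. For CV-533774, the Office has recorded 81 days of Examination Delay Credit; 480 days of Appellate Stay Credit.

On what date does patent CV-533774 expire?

April 12, 2021

Earliest priority filing: 29 September 1996.
Base term: 29 September 1996 + 23 years → 29 September 2019.
Examination Delay Credit: +81 days → 19 December 2019.
Appellate Stay Credit: +480 days → 12 April 2021.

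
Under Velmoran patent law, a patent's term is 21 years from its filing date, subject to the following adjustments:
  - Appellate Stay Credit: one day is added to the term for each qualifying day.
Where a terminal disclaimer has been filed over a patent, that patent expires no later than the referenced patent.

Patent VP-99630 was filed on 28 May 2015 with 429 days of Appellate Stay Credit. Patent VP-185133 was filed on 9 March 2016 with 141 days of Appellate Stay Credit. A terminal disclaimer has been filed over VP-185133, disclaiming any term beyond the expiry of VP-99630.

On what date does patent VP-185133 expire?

Natural term of VP-185133:
  Base: filing + 21 years → 9 March 2037.
  Appellate Stay Credit: +141 days → 28 July 2037.
Expiry of referenced patent VP-99630:
  Base: filing + 21 years → 28 May 2036.
  Appellate Stay Credit: +429 days → 31 July 2037.
Terminal disclaimer: VP-185133 expires on the earlier of 28 July 2037 and 31 July 2037.

July 28, 2037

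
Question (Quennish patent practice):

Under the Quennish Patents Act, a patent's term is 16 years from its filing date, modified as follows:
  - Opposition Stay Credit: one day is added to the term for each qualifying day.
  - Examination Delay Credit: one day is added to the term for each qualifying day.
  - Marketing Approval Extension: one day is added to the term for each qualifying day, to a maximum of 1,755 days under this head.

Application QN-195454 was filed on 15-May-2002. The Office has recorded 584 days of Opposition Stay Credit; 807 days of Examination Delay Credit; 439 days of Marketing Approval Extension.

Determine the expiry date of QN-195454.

Base term: filing date + 16 years → 15 May 2018.
Opposition Stay Credit: +584 days → 20 December 2019.
Examination Delay Credit: +807 days → 6 March 2022.
Marketing Approval Extension: 439 days (within the 1755-day cap) → +439 days → 19 May 2023.

2023-05-19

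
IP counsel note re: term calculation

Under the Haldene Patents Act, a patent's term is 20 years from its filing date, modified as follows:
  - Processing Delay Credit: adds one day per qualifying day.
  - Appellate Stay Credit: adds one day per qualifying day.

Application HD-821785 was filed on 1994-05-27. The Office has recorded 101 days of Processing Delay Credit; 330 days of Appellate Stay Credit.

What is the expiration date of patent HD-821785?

2015-08-01

Base term: filing date + 20 years → 27 May 2014.
Processing Delay Credit: +101 days → 5 September 2014.
Appellate Stay Credit: +330 days → 1 August 2015.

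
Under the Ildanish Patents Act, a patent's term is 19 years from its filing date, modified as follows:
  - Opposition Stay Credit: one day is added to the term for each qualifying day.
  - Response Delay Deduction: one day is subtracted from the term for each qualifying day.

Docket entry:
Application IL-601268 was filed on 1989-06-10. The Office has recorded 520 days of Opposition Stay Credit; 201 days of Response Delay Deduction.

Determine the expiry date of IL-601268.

Base term: filing date + 19 years → 10 June 2008.
Opposition Stay Credit: +520 days → 12 November 2009.
Response Delay Deduction: −201 days → 25 April 2009.

April 25, 2009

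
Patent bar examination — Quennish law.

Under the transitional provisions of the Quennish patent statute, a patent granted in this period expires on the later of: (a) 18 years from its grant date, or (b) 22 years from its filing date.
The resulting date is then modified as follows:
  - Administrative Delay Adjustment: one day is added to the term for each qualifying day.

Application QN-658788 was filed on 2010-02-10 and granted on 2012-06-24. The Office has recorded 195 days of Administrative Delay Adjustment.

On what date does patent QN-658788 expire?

(a) grant + 18 years → 24 June 2030.
(b) filing + 22 years → 10 February 2032.
Later of the two: 10 February 2032.
Administrative Delay Adjustment: +195 days → 23 August 2032.

2032-08-23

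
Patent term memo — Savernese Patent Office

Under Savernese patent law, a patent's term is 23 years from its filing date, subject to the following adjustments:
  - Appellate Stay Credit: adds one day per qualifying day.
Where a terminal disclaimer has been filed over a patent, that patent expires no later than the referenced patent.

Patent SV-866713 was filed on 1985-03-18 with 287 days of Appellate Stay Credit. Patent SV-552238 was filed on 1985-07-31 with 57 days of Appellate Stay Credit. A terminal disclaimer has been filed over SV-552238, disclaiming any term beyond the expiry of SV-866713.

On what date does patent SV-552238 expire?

September 26, 2008

Natural term of SV-552238:
  Base: filing + 23 years → 31 July 2008.
  Appellate Stay Credit: +57 days → 26 September 2008.
Expiry of referenced patent SV-866713:
  Base: filing + 23 years → 18 March 2008.
  Appellate Stay Credit: +287 days → 30 December 2008.
Terminal disclaimer: SV-552238 expires on the earlier of 26 September 2008 and 30 December 2008.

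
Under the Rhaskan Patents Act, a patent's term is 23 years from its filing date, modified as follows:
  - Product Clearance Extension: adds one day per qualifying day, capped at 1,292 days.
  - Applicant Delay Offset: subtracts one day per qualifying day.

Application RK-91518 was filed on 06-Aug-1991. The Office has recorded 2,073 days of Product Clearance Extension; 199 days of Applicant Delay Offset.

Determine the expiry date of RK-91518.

August 3, 2017

Base term: filing date + 23 years → 6 August 2014.
Product Clearance Extension: 2073 days claimed exceeds the 1292-day cap, so +1292 days → 18 February 2018.
Applicant Delay Offset: −199 days → 3 August 2017.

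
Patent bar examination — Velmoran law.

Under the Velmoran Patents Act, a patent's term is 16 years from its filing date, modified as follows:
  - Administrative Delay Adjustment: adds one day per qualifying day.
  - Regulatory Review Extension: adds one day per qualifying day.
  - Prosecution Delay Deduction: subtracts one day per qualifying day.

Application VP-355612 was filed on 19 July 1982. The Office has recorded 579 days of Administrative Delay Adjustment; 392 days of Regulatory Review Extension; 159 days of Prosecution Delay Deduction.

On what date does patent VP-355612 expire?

Base term: filing date + 16 years → 19 July 1998.
Administrative Delay Adjustment: +579 days → 18 February 2000.
Regulatory Review Extension: +392 days → 16 March 2001.
Prosecution Delay Deduction: −159 days → 8 October 2000.

2000-10-08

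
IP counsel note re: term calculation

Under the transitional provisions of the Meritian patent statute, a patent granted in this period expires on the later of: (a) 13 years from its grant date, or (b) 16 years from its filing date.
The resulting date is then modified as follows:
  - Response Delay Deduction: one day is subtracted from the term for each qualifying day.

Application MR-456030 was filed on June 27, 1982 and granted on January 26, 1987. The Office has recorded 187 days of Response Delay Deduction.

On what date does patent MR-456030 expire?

(a) grant + 13 years → 26 January 2000.
(b) filing + 16 years → 27 June 1998.
Later of the two: 26 January 2000.
Response Delay Deduction: −187 days → 23 July 1999.

1999-07-23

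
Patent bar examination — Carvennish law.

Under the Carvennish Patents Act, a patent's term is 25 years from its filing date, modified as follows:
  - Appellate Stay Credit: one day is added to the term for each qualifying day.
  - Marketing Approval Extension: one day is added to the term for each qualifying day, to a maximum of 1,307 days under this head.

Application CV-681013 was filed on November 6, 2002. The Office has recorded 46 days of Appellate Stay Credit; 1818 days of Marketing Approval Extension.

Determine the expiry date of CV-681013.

2031-07-21

Base term: filing date + 25 years → 6 November 2027.
Appellate Stay Credit: +46 days → 22 December 2027.
Marketing Approval Extension: 1818 days claimed exceeds the 1307-day cap, so +1307 days → 21 July 2031.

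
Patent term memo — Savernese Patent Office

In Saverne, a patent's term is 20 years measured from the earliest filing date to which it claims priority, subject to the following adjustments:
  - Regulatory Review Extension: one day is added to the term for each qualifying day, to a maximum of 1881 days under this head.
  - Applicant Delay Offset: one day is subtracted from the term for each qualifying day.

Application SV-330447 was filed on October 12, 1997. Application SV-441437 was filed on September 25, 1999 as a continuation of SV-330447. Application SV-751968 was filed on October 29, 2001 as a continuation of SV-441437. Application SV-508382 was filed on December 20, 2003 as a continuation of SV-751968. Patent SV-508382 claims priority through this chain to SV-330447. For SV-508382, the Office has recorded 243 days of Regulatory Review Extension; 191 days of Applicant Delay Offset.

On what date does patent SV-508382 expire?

December 3, 2017

Earliest priority filing: 12 October 1997.
Base term: 12 October 1997 + 20 years → 12 October 2017.
Regulatory Review Extension: 243 days (within the 1881-day cap) → +243 days → 12 June 2018.
Applicant Delay Offset: −191 days → 3 December 2017.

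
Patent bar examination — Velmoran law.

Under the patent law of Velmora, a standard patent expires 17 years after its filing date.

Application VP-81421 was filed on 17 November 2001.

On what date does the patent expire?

Filing date + 17 years → 17 November 2018.

2018-11-17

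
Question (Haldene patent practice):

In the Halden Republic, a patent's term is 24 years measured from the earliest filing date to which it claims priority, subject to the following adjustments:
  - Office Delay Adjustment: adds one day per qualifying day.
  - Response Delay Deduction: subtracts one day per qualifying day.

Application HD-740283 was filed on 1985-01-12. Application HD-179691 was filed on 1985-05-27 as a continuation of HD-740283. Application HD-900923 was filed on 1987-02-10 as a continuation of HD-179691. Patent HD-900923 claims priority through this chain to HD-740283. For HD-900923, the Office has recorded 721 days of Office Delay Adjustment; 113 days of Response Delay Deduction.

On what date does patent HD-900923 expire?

September 12, 2010

Earliest priority filing: 12 January 1985.
Base term: 12 January 1985 + 24 years → 12 January 2009.
Office Delay Adjustment: +721 days → 3 January 2011.
Response Delay Deduction: −113 days → 12 September 2010.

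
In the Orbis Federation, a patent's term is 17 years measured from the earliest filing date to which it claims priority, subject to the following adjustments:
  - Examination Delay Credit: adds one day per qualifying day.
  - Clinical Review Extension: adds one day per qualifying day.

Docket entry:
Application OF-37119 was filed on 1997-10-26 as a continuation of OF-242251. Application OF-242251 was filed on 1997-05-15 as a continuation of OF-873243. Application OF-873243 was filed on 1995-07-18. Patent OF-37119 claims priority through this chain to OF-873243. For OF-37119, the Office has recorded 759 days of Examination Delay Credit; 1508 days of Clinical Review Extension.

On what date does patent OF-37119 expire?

Earliest priority filing: 18 July 1995.
Base term: 18 July 1995 + 17 years → 18 July 2012.
Examination Delay Credit: +759 days → 16 August 2014.
Clinical Review Extension: +1508 days → 2 October 2018.

2018-10-02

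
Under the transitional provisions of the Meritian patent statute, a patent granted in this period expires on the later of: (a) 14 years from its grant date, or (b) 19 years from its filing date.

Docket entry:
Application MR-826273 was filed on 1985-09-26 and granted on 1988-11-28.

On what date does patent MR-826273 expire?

September 26, 2004

(a) grant + 14 years → 28 November 2002.
(b) filing + 19 years → 26 September 2004.
Later of the two: 26 September 2004.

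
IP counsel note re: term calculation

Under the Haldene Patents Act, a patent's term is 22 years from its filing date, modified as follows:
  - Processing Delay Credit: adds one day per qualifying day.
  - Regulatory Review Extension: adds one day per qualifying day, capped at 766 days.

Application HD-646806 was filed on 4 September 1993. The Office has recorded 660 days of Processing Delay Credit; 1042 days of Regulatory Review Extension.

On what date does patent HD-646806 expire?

Base term: filing date + 22 years → 4 September 2015.
Processing Delay Credit: +660 days → 25 June 2017.
Regulatory Review Extension: 1042 days claimed exceeds the 766-day cap, so +766 days → 31 July 2019.

July 31, 2019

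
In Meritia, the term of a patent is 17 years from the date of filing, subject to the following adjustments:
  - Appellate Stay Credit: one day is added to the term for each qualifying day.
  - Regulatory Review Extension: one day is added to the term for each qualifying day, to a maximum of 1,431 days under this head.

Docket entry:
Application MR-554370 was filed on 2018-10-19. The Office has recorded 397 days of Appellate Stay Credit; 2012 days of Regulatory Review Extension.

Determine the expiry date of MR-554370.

Base term: filing date + 17 years → 19 October 2035.
Appellate Stay Credit: +397 days → 19 November 2036.
Regulatory Review Extension: 2012 days claimed exceeds the 1431-day cap, so +1431 days → 20 October 2040.

October 20, 2040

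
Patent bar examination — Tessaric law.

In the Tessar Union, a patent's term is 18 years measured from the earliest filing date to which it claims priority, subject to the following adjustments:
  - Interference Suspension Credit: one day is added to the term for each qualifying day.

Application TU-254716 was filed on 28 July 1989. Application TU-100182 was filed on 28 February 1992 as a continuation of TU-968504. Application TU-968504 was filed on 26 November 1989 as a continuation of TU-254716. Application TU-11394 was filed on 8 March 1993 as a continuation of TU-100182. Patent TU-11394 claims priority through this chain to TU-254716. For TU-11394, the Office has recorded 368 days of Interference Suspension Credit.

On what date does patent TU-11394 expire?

July 30, 2008

Earliest priority filing: 28 July 1989.
Base term: 28 July 1989 + 18 years → 28 July 2007.
Interference Suspension Credit: +368 days → 30 July 2008.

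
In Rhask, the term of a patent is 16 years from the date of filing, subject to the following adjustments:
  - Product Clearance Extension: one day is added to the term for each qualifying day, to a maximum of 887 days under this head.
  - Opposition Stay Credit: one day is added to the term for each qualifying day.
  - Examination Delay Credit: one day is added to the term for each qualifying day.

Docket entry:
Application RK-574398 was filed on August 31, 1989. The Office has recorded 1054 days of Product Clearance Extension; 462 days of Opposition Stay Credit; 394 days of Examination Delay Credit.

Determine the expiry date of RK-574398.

Base term: filing date + 16 years → 31 August 2005.
Product Clearance Extension: 1054 days claimed exceeds the 887-day cap, so +887 days → 4 February 2008.
Opposition Stay Credit: +462 days → 11 May 2009.
Examination Delay Credit: +394 days → 9 June 2010.

2010-06-09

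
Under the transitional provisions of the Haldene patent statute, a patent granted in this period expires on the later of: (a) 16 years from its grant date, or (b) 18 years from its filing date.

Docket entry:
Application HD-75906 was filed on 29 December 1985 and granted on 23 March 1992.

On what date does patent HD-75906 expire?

(a) grant + 16 years → 23 March 2008.
(b) filing + 18 years → 29 December 2003.
Later of the two: 23 March 2008.

March 23, 2008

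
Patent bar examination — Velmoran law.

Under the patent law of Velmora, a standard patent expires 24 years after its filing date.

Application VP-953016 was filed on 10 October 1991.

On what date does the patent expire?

Filing date + 24 years → 10 October 2015.

October 10, 2015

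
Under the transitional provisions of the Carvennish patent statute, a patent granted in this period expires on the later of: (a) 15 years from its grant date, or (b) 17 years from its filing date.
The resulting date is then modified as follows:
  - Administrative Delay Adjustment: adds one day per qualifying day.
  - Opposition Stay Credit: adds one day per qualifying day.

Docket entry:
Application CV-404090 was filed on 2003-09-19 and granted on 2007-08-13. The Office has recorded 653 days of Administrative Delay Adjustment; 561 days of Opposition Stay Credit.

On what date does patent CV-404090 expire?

December 9, 2025

(a) grant + 15 years → 13 August 2022.
(b) filing + 17 years → 19 September 2020.
Later of the two: 13 August 2022.
Administrative Delay Adjustment: +653 days → 27 May 2024.
Opposition Stay Credit: +561 days → 9 December 2025.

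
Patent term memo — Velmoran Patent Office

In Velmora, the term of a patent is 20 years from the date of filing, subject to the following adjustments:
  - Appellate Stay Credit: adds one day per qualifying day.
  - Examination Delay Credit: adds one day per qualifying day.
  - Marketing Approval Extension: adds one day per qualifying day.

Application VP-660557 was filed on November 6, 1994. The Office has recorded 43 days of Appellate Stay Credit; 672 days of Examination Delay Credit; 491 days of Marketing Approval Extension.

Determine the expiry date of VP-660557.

Base term: filing date + 20 years → 6 November 2014.
Appellate Stay Credit: +43 days → 19 December 2014.
Examination Delay Credit: +672 days → 21 October 2016.
Marketing Approval Extension: +491 days → 24 February 2018.

2018-02-24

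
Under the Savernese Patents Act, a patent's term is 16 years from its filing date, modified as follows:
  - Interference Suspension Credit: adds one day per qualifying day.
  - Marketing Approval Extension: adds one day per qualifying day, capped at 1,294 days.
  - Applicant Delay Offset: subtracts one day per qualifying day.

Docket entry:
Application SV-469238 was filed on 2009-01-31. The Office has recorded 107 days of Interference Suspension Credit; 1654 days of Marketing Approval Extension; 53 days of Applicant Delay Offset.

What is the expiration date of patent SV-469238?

Base term: filing date + 16 years → 31 January 2025.
Interference Suspension Credit: +107 days → 18 May 2025.
Marketing Approval Extension: 1654 days claimed exceeds the 1294-day cap, so +1294 days → 2 December 2028.
Applicant Delay Offset: −53 days → 10 October 2028.

October 10, 2028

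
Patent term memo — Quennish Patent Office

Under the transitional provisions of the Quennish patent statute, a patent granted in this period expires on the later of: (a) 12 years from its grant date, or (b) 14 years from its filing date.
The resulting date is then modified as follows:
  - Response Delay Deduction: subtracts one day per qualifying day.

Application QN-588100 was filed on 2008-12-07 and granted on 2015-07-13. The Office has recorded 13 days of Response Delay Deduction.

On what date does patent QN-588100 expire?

(a) grant + 12 years → 13 July 2027.
(b) filing + 14 years → 7 December 2022.
Later of the two: 13 July 2027.
Response Delay Deduction: −13 days → 30 June 2027.

2027-06-30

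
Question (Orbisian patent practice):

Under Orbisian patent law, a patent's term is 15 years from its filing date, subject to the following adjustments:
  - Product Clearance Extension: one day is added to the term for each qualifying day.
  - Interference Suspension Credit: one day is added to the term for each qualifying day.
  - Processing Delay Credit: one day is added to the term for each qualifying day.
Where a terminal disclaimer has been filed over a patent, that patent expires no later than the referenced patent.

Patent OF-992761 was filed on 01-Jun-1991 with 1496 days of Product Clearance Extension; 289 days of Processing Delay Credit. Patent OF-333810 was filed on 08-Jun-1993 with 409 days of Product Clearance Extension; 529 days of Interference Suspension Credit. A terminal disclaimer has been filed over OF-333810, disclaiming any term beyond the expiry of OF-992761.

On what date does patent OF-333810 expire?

Natural term of OF-333810:
  Base: filing + 15 years → 8 June 2008.
  Product Clearance Extension: +409 days → 22 July 2009.
  Interference Suspension Credit: +529 days → 2 January 2011.
Expiry of referenced patent OF-992761:
  Base: filing + 15 years → 1 June 2006.
  Product Clearance Extension: +1496 days → 6 July 2010.
  Processing Delay Credit: +289 days → 21 April 2011.
Terminal disclaimer: OF-333810 expires on the earlier of 2 January 2011 and 21 April 2011.

January 2, 2011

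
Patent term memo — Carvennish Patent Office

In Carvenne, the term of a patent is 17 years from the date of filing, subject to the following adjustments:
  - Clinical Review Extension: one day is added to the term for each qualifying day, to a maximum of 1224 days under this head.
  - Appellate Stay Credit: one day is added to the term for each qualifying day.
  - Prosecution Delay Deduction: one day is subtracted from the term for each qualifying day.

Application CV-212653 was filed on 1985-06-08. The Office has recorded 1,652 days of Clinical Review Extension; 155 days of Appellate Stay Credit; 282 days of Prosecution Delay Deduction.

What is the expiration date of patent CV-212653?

Base term: filing date + 17 years → 8 June 2002.
Clinical Review Extension: 1652 days claimed exceeds the 1224-day cap, so +1224 days → 14 October 2005.
Appellate Stay Credit: +155 days → 18 March 2006.
Prosecution Delay Deduction: −282 days → 9 June 2005.

2005-06-09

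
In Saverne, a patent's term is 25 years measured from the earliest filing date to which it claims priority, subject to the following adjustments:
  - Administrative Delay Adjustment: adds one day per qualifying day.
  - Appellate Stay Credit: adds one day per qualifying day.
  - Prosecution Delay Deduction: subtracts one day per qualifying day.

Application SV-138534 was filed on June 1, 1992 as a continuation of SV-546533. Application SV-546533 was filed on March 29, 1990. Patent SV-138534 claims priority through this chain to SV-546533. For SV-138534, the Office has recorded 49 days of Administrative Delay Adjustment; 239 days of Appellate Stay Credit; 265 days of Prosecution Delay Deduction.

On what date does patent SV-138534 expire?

April 21, 2015

Earliest priority filing: 29 March 1990.
Base term: 29 March 1990 + 25 years → 29 March 2015.
Administrative Delay Adjustment: +49 days → 17 May 2015.
Appellate Stay Credit: +239 days → 11 January 2016.
Prosecution Delay Deduction: −265 days → 21 April 2015.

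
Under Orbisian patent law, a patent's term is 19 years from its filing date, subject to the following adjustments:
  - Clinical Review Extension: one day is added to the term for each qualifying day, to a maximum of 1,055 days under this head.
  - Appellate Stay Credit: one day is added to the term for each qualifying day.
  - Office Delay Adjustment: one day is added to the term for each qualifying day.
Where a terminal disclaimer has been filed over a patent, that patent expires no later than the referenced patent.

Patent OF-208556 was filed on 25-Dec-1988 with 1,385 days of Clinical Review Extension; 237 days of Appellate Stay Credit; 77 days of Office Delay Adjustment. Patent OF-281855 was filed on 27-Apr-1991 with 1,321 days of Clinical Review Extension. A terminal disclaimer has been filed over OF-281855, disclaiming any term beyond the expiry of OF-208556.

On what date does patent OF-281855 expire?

Natural term of OF-281855:
  Base: filing + 19 years → 27 April 2010.
  Clinical Review Extension: 1321 days claimed exceeds the 1055-day cap, so +1055 days → 17 March 2013.
Expiry of referenced patent OF-208556:
  Base: filing + 19 years → 25 December 2007.
  Clinical Review Extension: 1385 days claimed exceeds the 1055-day cap, so +1055 days → 14 November 2010.
  Appellate Stay Credit: +237 days → 9 July 2011.
  Office Delay Adjustment: +77 days → 24 September 2011.
Terminal disclaimer: OF-281855 expires on the earlier of 17 March 2013 and 24 September 2011.

2011-09-24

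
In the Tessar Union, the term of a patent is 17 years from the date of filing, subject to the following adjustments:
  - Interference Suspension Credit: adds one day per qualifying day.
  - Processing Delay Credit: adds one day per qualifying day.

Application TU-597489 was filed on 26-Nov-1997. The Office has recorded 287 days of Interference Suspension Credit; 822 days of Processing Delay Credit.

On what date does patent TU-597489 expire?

Base term: filing date + 17 years → 26 November 2014.
Interference Suspension Credit: +287 days → 9 September 2015.
Processing Delay Credit: +822 days → 9 December 2017.

2017-12-09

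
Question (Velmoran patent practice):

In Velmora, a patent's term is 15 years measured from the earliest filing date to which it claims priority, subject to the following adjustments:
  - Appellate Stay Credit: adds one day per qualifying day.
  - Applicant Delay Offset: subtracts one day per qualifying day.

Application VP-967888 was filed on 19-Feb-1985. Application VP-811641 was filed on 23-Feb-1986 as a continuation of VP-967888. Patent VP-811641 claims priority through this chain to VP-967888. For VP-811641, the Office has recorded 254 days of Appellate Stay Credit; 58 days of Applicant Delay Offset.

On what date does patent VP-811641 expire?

September 2, 2000

Earliest priority filing: 19 February 1985.
Base term: 19 February 1985 + 15 years → 19 February 2000.
Appellate Stay Credit: +254 days → 30 October 2000.
Applicant Delay Offset: −58 days → 2 September 2000.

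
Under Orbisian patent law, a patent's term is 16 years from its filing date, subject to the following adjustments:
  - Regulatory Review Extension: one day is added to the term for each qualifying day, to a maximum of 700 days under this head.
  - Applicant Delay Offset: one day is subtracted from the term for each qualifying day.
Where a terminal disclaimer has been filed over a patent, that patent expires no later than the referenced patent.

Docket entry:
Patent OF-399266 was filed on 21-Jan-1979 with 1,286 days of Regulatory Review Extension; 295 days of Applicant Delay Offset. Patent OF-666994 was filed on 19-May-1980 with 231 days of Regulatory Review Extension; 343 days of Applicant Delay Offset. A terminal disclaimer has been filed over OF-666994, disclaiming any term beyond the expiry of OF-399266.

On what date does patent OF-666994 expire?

January 28, 1996

Natural term of OF-666994:
  Base: filing + 16 years → 19 May 1996.
  Regulatory Review Extension: 231 days (within the 700-day cap) → +231 days → 5 January 1997.
  Applicant Delay Offset: −343 days → 28 January 1996.
Expiry of referenced patent OF-399266:
  Base: filing + 16 years → 21 January 1995.
  Regulatory Review Extension: 1286 days claimed exceeds the 700-day cap, so +700 days → 21 December 1996.
  Applicant Delay Offset: −295 days → 1 March 1996.
Terminal disclaimer: OF-666994 expires on the earlier of 28 January 1996 and 1 March 1996.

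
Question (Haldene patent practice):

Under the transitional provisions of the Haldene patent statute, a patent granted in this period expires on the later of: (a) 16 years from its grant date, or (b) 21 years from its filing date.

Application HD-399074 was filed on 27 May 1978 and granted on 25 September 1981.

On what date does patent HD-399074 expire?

(a) grant + 16 years → 25 September 1997.
(b) filing + 21 years → 27 May 1999.
Later of the two: 27 May 1999.

May 27, 1999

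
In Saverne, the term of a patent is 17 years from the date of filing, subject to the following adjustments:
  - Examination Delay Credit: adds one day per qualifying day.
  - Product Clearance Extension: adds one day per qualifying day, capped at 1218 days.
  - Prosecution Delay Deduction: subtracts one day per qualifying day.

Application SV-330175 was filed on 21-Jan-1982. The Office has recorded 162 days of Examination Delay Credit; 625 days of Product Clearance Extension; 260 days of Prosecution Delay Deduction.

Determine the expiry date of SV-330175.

July 1, 2000

Base term: filing date + 17 years → 21 January 1999.
Examination Delay Credit: +162 days → 2 July 1999.
Product Clearance Extension: 625 days (within the 1218-day cap) → +625 days → 18 March 2001.
Prosecution Delay Deduction: −260 days → 1 July 2000.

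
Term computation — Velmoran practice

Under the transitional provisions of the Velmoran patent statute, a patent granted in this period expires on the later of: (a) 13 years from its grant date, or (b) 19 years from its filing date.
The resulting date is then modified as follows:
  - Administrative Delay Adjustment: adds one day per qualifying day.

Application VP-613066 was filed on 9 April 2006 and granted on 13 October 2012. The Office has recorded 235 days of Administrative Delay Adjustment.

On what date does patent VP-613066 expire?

June 5, 2026

(a) grant + 13 years → 13 October 2025.
(b) filing + 19 years → 9 April 2025.
Later of the two: 13 October 2025.
Administrative Delay Adjustment: +235 days → 5 June 2026.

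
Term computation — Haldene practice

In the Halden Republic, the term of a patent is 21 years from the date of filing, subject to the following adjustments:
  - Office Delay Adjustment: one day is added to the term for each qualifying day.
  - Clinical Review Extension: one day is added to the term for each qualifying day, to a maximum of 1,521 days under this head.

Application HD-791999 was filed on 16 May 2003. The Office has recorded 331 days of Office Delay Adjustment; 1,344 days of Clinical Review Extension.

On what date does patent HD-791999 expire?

Base term: filing date + 21 years → 16 May 2024.
Office Delay Adjustment: +331 days → 12 April 2025.
Clinical Review Extension: 1344 days (within the 1521-day cap) → +1344 days → 16 December 2028.

2028-12-16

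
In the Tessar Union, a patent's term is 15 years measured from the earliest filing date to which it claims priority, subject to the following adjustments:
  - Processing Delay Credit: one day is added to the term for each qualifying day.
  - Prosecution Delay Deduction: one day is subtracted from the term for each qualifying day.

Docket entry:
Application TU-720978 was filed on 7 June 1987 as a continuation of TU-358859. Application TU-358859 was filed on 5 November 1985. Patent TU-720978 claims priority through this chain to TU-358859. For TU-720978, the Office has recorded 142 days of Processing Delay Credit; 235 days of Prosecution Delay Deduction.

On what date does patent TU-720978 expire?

August 4, 2000

Earliest priority filing: 5 November 1985.
Base term: 5 November 1985 + 15 years → 5 November 2000.
Processing Delay Credit: +142 days → 27 March 2001.
Prosecution Delay Deduction: −235 days → 4 August 2000.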